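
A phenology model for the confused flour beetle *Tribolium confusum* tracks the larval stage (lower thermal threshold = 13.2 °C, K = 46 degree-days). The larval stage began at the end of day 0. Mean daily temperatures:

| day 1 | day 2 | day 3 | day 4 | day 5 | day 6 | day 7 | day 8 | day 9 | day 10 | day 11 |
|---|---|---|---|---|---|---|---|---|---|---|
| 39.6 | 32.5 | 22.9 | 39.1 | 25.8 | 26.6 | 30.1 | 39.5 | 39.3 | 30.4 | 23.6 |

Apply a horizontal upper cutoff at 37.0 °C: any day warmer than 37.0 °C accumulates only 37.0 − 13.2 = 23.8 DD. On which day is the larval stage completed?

day 3

Daily DD above 13.2 °C (capped at 23.8): 23.8, 19.3, 9.7, 23.8, 12.6, 13.4, 16.9, 23.8, 23.8, 17.2, 10.4.
Cumulative: 23.8, 43.1, 52.8, 76.6, 89.2, 102.6, 119.5, 143.3, 167.1, 184.3, 194.7.
The total first reaches 46 DD on day 3.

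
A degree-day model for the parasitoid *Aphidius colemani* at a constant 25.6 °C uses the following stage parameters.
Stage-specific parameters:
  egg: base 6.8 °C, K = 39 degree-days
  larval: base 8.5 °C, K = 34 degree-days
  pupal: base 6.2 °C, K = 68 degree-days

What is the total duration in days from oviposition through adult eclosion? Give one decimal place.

7.6 days

egg: 39 / (25.6 − 6.8) = 39 / 18.8 = 2.074 d.
larval: 34 / (25.6 − 8.5) = 34 / 17.1 = 1.988 d.
pupal: 68 / (25.6 − 6.2) = 68 / 19.4 = 3.505 d.
Sum = 7.568 ≈ 7.6 days.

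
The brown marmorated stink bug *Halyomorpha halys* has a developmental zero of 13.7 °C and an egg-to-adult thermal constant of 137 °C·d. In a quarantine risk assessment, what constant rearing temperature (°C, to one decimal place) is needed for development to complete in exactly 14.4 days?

Required daily accumulation = 137 / 14.4 = 9.514 DD/day.
T = T_base + 9.514 = 13.7 + 9.514 = 23.214 ≈ 23.2 °C.

23.2 °C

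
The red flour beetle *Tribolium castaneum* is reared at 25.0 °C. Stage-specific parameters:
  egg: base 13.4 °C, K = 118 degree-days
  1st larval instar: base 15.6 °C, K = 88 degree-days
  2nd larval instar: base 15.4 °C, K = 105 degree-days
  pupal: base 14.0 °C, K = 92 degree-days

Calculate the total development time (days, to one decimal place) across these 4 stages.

38.8 days

egg: 118 / (25.0 − 13.4) = 118 / 11.6 = 10.172 d.
1st larval instar: 88 / (25.0 − 15.6) = 88 / 9.4 = 9.362 d.
2nd larval instar: 105 / (25.0 − 15.4) = 105 / 9.6 = 10.938 d.
pupal: 92 / (25.0 − 14.0) = 92 / 11.0 = 8.364 d.
Sum = 38.835 ≈ 38.8 days.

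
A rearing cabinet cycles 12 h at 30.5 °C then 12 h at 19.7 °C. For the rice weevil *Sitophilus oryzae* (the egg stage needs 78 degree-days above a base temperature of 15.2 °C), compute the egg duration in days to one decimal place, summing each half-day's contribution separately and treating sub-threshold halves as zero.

7.9 days

Day half: max(0, 30.5 − 15.2) × 0.5 = 15.3 × 0.5 = 7.65 DD.
Night half: max(0, 19.7 − 15.2) × 0.5 = 4.5 × 0.5 = 2.25 DD.
Per 24 h: 9.90 DD/day.
Duration = 78 / 9.90 = 7.879 ≈ 7.9 days.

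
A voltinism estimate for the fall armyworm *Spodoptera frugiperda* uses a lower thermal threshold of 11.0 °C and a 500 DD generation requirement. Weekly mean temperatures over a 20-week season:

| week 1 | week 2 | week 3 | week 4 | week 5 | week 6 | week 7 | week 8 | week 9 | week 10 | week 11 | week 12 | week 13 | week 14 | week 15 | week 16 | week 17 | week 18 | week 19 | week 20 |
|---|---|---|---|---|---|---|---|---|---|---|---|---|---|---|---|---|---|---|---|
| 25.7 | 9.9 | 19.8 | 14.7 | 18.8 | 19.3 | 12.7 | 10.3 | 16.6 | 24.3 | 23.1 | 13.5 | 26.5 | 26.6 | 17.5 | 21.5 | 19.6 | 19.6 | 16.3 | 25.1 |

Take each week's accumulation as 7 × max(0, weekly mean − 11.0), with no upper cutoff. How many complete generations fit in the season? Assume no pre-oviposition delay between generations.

2 generations

Weekly DD (7 × max(0, T̄ − 11.0)): 102.9, 0.0, 61.6, 25.9, 54.6, 58.1, 11.9, 0.0, 39.2, 93.1, 84.7, 17.5, 108.5, 109.2, 45.5, 73.5, 60.2, 60.2, 37.1, 98.7.
Season total = 1142.4 DD.
Complete generations = ⌊1142.4 / 500⌋ = 2.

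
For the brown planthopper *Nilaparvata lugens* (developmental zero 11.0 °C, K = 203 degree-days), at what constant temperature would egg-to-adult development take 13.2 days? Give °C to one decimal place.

26.4 °C

Required daily accumulation = 203 / 13.2 = 15.379 DD/day.
T = T_base + 15.379 = 11.0 + 15.379 = 26.379 ≈ 26.4 °C.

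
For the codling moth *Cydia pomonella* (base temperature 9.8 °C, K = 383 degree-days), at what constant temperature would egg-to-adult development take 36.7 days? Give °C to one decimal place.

Required daily accumulation = 383 / 36.7 = 10.436 DD/day.
T = T_base + 10.436 = 9.8 + 10.436 = 20.236 ≈ 20.2 °C.

20.2 °C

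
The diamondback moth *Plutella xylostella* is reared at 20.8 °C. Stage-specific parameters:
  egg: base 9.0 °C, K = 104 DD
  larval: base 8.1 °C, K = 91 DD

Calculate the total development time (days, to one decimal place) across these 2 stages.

16.0 days

egg: 104 / (20.8 − 9.0) = 104 / 11.8 = 8.814 d.
larval: 91 / (20.8 − 8.1) = 91 / 12.7 = 7.165 d.
Sum = 15.979 ≈ 16.0 days.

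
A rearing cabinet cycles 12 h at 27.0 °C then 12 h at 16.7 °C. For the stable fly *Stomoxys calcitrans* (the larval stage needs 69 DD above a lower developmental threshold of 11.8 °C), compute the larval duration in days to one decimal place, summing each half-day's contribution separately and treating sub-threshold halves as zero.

Day half: max(0, 27.0 − 11.8) × 0.5 = 15.2 × 0.5 = 7.60 DD.
Night half: max(0, 16.7 − 11.8) × 0.5 = 4.9 × 0.5 = 2.45 DD.
Per 24 h: 10.05 DD/day.
Duration = 69 / 10.05 = 6.866 ≈ 6.9 days.

6.9 days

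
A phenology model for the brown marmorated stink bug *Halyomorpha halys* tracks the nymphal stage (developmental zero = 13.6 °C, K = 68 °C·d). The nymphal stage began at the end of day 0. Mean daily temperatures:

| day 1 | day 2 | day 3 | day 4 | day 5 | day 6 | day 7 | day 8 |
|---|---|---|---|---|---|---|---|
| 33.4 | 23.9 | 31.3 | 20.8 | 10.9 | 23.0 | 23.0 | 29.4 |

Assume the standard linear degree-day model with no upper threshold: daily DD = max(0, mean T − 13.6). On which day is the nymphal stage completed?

day 7

Daily DD above 13.6 °C: 19.8, 10.3, 17.7, 7.2, 0.0, 9.4, 9.4, 15.8.
Cumulative: 19.8, 30.1, 47.8, 55.0, 55.0, 64.4, 73.8, 89.6.
The total first reaches 68 DD on day 7.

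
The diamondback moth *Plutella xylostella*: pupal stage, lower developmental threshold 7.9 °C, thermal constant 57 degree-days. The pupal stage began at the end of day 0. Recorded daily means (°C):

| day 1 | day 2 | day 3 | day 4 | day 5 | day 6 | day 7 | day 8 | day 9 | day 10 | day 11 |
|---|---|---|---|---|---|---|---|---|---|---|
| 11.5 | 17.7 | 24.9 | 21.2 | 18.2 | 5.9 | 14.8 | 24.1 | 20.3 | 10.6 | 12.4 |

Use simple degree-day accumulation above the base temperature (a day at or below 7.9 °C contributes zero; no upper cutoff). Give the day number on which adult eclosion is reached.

Daily DD above 7.9 °C: 3.6, 9.8, 17.0, 13.3, 10.3, 0.0, 6.9, 16.2, 12.4, 2.7, 4.5.
Cumulative: 3.6, 13.4, 30.4, 43.7, 54.0, 54.0, 60.9, 77.1, 89.5, 92.2, 96.7.
The total first reaches 57 DD on day 7.

day 7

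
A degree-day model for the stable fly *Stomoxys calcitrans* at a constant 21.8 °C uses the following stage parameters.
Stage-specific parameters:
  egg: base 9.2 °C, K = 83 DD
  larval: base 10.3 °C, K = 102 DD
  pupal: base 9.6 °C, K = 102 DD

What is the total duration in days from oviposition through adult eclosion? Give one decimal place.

23.8 days

egg: 83 / (21.8 − 9.2) = 83 / 12.6 = 6.587 d.
larval: 102 / (21.8 − 10.3) = 102 / 11.5 = 8.870 d.
pupal: 102 / (21.8 − 9.6) = 102 / 12.2 = 8.361 d.
Sum = 23.818 ≈ 23.8 days.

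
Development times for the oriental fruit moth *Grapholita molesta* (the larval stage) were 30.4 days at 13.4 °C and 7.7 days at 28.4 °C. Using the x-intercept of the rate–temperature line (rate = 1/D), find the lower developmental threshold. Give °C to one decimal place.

Linear rate model ⇒ the product D·(T − T_b) is constant across temperatures.
30.4·(13.4 − T_b) = 7.7·(28.4 − T_b)
T_b = (30.4·13.4 − 7.7·28.4) / (30.4 − 7.7) = 188.68 / 22.7 = 8.312 °C ≈ 8.3 °C.

8.3 °C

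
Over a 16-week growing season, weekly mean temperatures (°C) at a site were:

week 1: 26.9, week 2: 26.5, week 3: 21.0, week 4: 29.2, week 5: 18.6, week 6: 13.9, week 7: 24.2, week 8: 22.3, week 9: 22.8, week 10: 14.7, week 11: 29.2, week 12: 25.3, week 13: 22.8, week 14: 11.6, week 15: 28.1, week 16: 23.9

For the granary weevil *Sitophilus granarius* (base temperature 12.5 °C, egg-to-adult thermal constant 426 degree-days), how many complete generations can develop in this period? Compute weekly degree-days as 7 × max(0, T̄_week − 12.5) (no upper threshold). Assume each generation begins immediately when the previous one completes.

2 generations

Weekly DD (7 × max(0, T̄ − 12.5)): 100.8, 98.0, 59.5, 116.9, 42.7, 9.8, 81.9, 68.6, 72.1, 15.4, 116.9, 89.6, 72.1, 0.0, 109.2, 79.8.
Season total = 1133.3 DD.
Complete generations = ⌊1133.3 / 426⌋ = 2.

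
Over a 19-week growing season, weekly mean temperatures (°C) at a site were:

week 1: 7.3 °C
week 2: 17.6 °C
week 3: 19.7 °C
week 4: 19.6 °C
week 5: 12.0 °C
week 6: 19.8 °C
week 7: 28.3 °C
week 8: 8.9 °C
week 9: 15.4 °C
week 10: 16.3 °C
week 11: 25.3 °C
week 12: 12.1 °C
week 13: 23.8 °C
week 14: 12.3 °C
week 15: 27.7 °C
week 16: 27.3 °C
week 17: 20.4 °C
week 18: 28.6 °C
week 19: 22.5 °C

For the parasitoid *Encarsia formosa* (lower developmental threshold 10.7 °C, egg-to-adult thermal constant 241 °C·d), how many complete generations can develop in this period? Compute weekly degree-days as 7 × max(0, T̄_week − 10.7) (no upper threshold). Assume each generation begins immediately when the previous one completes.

Weekly DD (7 × max(0, T̄ − 10.7)): 0.0, 48.3, 63.0, 62.3, 9.1, 63.7, 123.2, 0.0, 32.9, 39.2, 102.2, 9.8, 91.7, 11.2, 119.0, 116.2, 67.9, 125.3, 82.6.
Season total = 1167.6 DD.
Complete generations = ⌊1167.6 / 241⌋ = 4.

4 generations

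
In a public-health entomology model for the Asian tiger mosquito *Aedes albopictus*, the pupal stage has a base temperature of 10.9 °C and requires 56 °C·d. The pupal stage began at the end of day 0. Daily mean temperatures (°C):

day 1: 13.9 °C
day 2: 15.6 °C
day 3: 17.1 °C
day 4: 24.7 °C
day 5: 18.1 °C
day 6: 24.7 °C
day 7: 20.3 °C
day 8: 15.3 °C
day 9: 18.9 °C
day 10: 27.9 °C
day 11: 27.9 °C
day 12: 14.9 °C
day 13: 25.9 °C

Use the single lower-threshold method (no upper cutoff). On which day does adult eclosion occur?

day 7

Daily DD above 10.9 °C: 3.0, 4.7, 6.2, 13.8, 7.2, 13.8, 9.4, 4.4, 8.0, 17.0, 17.0, 4.0, 15.0.
Cumulative: 3.0, 7.7, 13.9, 27.7, 34.9, 48.7, 58.1, 62.5, 70.5, 87.5, 104.5, 108.5, 123.5.
The total first reaches 56 DD on day 7.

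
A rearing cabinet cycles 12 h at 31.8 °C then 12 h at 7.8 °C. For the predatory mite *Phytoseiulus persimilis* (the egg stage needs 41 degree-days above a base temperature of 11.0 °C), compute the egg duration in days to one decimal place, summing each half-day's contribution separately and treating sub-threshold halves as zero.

Day half: max(0, 31.8 − 11.0) × 0.5 = 20.8 × 0.5 = 10.40 DD.
Night half: max(0, 7.8 − 11.0) × 0.5 = 0.0 × 0.5 = 0.00 DD.
Per 24 h: 10.40 DD/day.
Duration = 41 / 10.40 = 3.942 ≈ 3.9 days.

3.9 days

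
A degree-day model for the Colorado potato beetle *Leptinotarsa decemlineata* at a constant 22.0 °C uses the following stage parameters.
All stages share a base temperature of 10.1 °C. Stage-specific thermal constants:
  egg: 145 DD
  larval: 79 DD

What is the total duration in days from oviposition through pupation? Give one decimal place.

18.8 days

Daily accumulation at 22.0 °C = 22.0 − 10.1 = 11.9 DD/day.
Total K = 145 + 79 = 224 DD.
Total duration = 224 / 11.9 = 18.824 ≈ 18.8 days.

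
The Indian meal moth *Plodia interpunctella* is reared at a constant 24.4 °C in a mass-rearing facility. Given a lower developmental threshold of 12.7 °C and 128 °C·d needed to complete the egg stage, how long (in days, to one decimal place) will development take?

Daily accumulation = 24.4 − 12.7 = 11.7 DD/day.
Duration = 128 / 11.7 = 10.940 ≈ 10.9 days.

10.9 days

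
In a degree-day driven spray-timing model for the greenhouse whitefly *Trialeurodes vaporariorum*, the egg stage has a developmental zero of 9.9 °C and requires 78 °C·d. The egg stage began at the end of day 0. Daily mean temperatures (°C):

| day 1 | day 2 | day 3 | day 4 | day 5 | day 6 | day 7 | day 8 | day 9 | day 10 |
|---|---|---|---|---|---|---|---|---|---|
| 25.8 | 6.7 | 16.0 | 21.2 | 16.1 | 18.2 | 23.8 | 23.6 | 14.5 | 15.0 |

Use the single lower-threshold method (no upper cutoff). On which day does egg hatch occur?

Daily DD above 9.9 °C: 15.9, 0.0, 6.1, 11.3, 6.2, 8.3, 13.9, 13.7, 4.6, 5.1.
Cumulative: 15.9, 15.9, 22.0, 33.3, 39.5, 47.8, 61.7, 75.4, 80.0, 85.1.
The total first reaches 78 DD on day 9.

day 9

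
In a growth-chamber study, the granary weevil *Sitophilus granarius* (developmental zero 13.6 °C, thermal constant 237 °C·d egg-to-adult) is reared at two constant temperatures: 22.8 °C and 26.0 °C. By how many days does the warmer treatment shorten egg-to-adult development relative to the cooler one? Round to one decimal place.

6.6 days

At 22.8 °C: 237 / (22.8 − 13.6) = 237 / 9.2 = 25.761 d.
At 26.0 °C: 237 / (26.0 − 13.6) = 237 / 12.4 = 19.113 d.
Difference = |25.761 − 19.113| = 6.648 ≈ 6.6 days.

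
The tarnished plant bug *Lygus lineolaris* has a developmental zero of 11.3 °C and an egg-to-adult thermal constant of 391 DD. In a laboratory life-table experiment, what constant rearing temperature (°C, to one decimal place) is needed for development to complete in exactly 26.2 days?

Required daily accumulation = 391 / 26.2 = 14.924 DD/day.
T = T_base + 14.924 = 11.3 + 14.924 = 26.224 ≈ 26.2 °C.

26.2 °C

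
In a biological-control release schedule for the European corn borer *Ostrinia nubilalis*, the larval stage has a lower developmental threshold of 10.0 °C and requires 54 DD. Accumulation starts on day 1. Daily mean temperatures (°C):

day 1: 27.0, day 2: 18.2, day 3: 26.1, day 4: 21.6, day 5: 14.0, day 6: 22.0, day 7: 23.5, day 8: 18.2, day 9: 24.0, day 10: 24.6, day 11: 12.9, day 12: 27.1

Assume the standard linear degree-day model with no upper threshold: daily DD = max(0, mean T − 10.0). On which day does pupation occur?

day 5

Daily DD above 10.0 °C: 17.0, 8.2, 16.1, 11.6, 4.0, 12.0, 13.5, 8.2, 14.0, 14.6, 2.9, 17.1.
Cumulative: 17.0, 25.2, 41.3, 52.9, 56.9, 68.9, 82.4, 90.6, 104.6, 119.2, 122.1, 139.2.
The total first reaches 54 DD on day 5.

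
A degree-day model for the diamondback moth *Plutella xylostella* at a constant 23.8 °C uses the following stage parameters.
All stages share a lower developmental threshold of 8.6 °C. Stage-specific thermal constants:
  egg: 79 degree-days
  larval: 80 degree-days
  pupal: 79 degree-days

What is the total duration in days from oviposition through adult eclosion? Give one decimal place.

Daily accumulation at 23.8 °C = 23.8 − 8.6 = 15.2 DD/day.
Total K = 79 + 80 + 79 = 238 DD.
Total duration = 238 / 15.2 = 15.658 ≈ 15.7 days.

15.7 days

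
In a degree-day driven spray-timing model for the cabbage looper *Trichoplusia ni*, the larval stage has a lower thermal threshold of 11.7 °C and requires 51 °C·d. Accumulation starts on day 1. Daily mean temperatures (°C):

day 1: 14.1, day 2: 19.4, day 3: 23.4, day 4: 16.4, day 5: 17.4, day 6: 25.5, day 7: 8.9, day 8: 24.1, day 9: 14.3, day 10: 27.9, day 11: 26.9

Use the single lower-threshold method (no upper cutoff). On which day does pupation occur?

day 8

Daily DD above 11.7 °C: 2.4, 7.7, 11.7, 4.7, 5.7, 13.8, 0.0, 12.4, 2.6, 16.2, 15.2.
Cumulative: 2.4, 10.1, 21.8, 26.5, 32.2, 46.0, 46.0, 58.4, 61.0, 77.2, 92.4.
The total first reaches 51 DD on day 8.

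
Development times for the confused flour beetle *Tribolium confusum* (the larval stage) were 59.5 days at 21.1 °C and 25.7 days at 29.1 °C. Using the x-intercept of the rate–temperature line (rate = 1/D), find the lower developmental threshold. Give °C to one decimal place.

Equal thermal constants: D₁(T₁ − T_b) = D₂(T₂ − T_b).
59.5·(21.1 − T_b) = 25.7·(29.1 − T_b)
T_b = (59.5·21.1 − 25.7·29.1) / (59.5 − 25.7) = 507.58 / 33.8 = 15.017 °C ≈ 15.0 °C.

15.0 °C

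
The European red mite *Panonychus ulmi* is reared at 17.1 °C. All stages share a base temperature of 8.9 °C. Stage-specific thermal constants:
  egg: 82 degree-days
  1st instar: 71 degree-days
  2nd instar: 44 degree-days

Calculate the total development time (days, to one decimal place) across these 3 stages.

Daily accumulation at 17.1 °C = 17.1 − 8.9 = 8.2 DD/day.
Total K = 82 + 71 + 44 = 197 DD.
Total duration = 197 / 8.2 = 24.024 ≈ 24.0 days.

24.0 days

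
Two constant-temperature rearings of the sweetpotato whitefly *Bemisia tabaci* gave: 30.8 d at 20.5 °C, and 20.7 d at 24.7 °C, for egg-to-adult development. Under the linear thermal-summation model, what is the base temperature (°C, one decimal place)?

11.9 °C

Under the model K = D·(T − T_b), so D₁·(T₁ − T_b) = D₂·(T₂ − T_b).
30.8·(20.5 − T_b) = 20.7·(24.7 − T_b)
T_b = (30.8·20.5 − 20.7·24.7) / (30.8 − 20.7) = 120.11 / 10.1 = 11.892 °C ≈ 11.9 °C.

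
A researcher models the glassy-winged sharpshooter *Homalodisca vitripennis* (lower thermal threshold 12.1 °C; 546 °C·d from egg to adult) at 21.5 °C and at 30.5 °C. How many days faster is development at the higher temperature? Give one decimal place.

At 21.5 °C: 546 / (21.5 − 12.1) = 546 / 9.4 = 58.085 d.
At 30.5 °C: 546 / (30.5 − 12.1) = 546 / 18.4 = 29.674 d.
Difference = |58.085 − 29.674| = 28.411 ≈ 28.4 days.

28.4 days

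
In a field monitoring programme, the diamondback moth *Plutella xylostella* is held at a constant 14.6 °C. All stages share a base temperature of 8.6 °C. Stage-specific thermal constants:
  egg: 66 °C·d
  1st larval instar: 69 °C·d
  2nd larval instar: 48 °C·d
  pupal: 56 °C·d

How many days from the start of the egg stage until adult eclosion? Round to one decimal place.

39.8 days

Daily accumulation at 14.6 °C = 14.6 − 8.6 = 6.0 DD/day.
Total K = 66 + 69 + 48 + 56 = 239 DD.
Total duration = 239 / 6.0 = 39.833 ≈ 39.8 days.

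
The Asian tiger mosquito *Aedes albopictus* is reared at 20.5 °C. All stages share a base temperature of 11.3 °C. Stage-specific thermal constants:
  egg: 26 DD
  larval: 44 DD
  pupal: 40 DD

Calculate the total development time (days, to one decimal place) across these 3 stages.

Daily accumulation at 20.5 °C = 20.5 − 11.3 = 9.2 DD/day.
Total K = 26 + 44 + 40 = 110 DD.
Total duration = 110 / 9.2 = 11.957 ≈ 12.0 days.

12.0 days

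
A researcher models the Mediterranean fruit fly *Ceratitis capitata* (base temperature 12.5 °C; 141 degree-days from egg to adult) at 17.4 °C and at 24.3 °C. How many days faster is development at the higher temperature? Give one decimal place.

At 17.4 °C: 141 / (17.4 − 12.5) = 141 / 4.9 = 28.776 d.
At 24.3 °C: 141 / (24.3 − 12.5) = 141 / 11.8 = 11.949 d.
Difference = |28.776 − 11.949| = 16.826 ≈ 16.8 days.

16.8 days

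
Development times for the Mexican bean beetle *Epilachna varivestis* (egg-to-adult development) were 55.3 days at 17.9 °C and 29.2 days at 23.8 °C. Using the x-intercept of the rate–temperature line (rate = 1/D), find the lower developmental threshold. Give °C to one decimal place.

11.3 °C

Equal thermal constants: D₁(T₁ − T_b) = D₂(T₂ − T_b).
55.3·(17.9 − T_b) = 29.2·(23.8 − T_b)
T_b = (55.3·17.9 − 29.2·23.8) / (55.3 − 29.2) = 294.91 / 26.1 = 11.299 °C ≈ 11.3 °C.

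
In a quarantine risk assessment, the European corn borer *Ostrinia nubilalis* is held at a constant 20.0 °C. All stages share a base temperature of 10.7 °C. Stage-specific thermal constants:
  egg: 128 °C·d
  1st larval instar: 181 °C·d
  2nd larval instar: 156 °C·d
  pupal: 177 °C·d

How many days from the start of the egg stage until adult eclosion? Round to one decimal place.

Daily accumulation at 20.0 °C = 20.0 − 10.7 = 9.3 DD/day.
Total K = 128 + 181 + 156 + 177 = 642 DD.
Total duration = 642 / 9.3 = 69.032 ≈ 69.0 days.

69.0 days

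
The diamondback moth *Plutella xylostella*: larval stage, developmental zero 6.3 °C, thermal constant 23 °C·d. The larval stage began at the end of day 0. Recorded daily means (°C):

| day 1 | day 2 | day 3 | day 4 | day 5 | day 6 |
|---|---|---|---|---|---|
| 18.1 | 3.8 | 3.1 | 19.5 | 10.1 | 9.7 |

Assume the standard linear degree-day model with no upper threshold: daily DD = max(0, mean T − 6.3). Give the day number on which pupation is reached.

Daily DD above 6.3 °C: 11.8, 0.0, 0.0, 13.2, 3.8, 3.4.
Cumulative: 11.8, 11.8, 11.8, 25.0, 28.8, 32.2.
The total first reaches 23 DD on day 4.

day 4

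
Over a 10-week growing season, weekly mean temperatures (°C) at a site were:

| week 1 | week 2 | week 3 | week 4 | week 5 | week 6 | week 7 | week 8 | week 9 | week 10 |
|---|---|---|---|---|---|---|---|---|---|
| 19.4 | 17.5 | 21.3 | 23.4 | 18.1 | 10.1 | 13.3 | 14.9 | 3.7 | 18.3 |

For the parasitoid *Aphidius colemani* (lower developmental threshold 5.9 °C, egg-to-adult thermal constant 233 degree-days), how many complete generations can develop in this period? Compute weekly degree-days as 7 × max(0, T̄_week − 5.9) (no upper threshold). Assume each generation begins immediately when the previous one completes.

Weekly DD (7 × max(0, T̄ − 5.9)): 94.5, 81.2, 107.8, 122.5, 85.4, 29.4, 51.8, 63.0, 0.0, 86.8.
Season total = 722.4 DD.
Complete generations = ⌊722.4 / 233⌋ = 3.

3 generations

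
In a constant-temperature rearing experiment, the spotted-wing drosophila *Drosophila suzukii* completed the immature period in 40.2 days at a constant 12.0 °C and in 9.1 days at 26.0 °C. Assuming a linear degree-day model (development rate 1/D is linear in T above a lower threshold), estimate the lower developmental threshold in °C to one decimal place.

Under the model K = D·(T − T_b), so D₁·(T₁ − T_b) = D₂·(T₂ − T_b).
40.2·(12.0 − T_b) = 9.1·(26.0 − T_b)
T_b = (40.2·12.0 − 9.1·26.0) / (40.2 − 9.1) = 245.80 / 31.1 = 7.904 °C ≈ 7.9 °C.

7.9 °C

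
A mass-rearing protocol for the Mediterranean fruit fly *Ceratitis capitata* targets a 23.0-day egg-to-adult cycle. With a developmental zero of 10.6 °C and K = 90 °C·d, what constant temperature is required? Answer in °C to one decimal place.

Required daily accumulation = 90 / 23.0 = 3.913 DD/day.
T = T_base + 3.913 = 10.6 + 3.913 = 14.513 ≈ 14.5 °C.

14.5 °C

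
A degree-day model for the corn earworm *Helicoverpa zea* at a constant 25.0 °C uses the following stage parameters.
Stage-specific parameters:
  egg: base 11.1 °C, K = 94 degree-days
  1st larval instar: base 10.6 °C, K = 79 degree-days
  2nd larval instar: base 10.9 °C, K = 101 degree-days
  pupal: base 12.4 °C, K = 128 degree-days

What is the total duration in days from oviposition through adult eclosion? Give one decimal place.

egg: 94 / (25.0 − 11.1) = 94 / 13.9 = 6.763 d.
1st larval instar: 79 / (25.0 − 10.6) = 79 / 14.4 = 5.486 d.
2nd larval instar: 101 / (25.0 − 10.9) = 101 / 14.1 = 7.163 d.
pupal: 128 / (25.0 − 12.4) = 128 / 12.6 = 10.159 d.
Sum = 29.571 ≈ 29.6 days.

29.6 days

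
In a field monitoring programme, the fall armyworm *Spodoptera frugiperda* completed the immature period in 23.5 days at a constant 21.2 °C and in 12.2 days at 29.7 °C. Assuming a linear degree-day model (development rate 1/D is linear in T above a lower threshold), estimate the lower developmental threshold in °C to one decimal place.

12.0 °C

Equal thermal constants: D₁(T₁ − T_b) = D₂(T₂ − T_b).
23.5·(21.2 − T_b) = 12.2·(29.7 − T_b)
T_b = (23.5·21.2 − 12.2·29.7) / (23.5 − 12.2) = 135.86 / 11.3 = 12.023 °C ≈ 12.0 °C.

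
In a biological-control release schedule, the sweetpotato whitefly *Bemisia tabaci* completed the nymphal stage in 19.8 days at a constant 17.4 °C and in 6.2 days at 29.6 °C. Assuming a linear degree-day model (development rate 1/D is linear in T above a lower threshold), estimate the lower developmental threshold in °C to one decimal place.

11.8 °C

Linear rate model ⇒ the product D·(T − T_b) is constant across temperatures.
19.8·(17.4 − T_b) = 6.2·(29.6 − T_b)
T_b = (19.8·17.4 − 6.2·29.6) / (19.8 − 6.2) = 161.00 / 13.6 = 11.838 °C ≈ 11.8 °C.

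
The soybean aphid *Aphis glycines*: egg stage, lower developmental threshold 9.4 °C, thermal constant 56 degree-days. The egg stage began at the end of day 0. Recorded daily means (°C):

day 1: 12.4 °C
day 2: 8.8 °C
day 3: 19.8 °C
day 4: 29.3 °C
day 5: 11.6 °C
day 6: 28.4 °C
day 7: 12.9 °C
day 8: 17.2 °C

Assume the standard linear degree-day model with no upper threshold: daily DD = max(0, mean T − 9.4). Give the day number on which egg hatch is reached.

Daily DD above 9.4 °C: 3.0, 0.0, 10.4, 19.9, 2.2, 19.0, 3.5, 7.8.
Cumulative: 3.0, 3.0, 13.4, 33.3, 35.5, 54.5, 58.0, 65.8.
The total first reaches 56 DD on day 7.

day 7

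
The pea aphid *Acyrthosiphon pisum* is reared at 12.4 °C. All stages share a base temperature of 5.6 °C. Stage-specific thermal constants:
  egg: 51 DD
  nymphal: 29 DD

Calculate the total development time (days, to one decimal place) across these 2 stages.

11.8 days

Daily accumulation at 12.4 °C = 12.4 − 5.6 = 6.8 DD/day.
Total K = 51 + 29 = 80 DD.
Total duration = 80 / 6.8 = 11.765 ≈ 11.8 days.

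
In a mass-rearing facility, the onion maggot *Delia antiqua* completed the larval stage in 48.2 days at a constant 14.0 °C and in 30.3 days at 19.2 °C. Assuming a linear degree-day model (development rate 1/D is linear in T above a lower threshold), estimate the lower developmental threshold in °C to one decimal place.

Linear rate model ⇒ the product D·(T − T_b) is constant across temperatures.
48.2·(14.0 − T_b) = 30.3·(19.2 − T_b)
T_b = (48.2·14.0 − 30.3·19.2) / (48.2 − 30.3) = 93.04 / 17.9 = 5.198 °C ≈ 5.2 °C.

5.2 °C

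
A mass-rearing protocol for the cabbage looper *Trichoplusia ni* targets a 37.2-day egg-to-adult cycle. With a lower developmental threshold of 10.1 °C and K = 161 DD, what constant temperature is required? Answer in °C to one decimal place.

14.4 °C

Required daily accumulation = 161 / 37.2 = 4.328 DD/day.
T = T_base + 4.328 = 10.1 + 4.328 = 14.428 ≈ 14.4 °C.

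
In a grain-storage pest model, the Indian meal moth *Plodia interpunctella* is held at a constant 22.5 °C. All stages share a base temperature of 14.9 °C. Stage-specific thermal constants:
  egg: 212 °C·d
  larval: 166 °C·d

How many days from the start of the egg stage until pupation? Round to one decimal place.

Daily accumulation at 22.5 °C = 22.5 − 14.9 = 7.6 DD/day.
Total K = 212 + 166 = 378 DD.
Total duration = 378 / 7.6 = 49.737 ≈ 49.7 days.

49.7 days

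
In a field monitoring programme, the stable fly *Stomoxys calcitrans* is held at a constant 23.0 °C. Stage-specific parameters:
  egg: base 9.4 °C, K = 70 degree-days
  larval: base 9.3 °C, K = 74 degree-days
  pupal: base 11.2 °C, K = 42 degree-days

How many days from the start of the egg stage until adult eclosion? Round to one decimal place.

14.1 days

egg: 70 / (23.0 − 9.4) = 70 / 13.6 = 5.147 d.
larval: 74 / (23.0 − 9.3) = 74 / 13.7 = 5.401 d.
pupal: 42 / (23.0 − 11.2) = 42 / 11.8 = 3.559 d.
Sum = 14.108 ≈ 14.1 days.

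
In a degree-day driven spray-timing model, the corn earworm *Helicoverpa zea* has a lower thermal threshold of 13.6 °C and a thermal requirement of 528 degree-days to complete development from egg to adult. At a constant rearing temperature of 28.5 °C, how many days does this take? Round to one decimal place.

35.4 days

Daily accumulation = 28.5 − 13.6 = 14.9 DD/day.
Duration = 528 / 14.9 = 35.436 ≈ 35.4 days.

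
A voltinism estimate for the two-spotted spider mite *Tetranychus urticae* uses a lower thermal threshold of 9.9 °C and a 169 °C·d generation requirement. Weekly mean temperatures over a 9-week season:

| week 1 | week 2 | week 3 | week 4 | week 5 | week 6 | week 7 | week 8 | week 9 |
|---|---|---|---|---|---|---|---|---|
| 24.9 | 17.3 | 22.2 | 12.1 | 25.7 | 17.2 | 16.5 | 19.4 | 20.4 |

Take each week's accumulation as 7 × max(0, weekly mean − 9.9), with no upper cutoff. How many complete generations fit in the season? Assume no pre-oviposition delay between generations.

3 generations

Weekly DD (7 × max(0, T̄ − 9.9)): 105.0, 51.8, 86.1, 15.4, 110.6, 51.1, 46.2, 66.5, 73.5.
Season total = 606.2 DD.
Complete generations = ⌊606.2 / 169⌋ = 3.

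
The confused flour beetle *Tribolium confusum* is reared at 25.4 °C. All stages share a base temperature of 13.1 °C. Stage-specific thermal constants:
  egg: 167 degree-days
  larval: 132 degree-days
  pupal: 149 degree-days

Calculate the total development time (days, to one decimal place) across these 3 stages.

36.4 days

Daily accumulation at 25.4 °C = 25.4 − 13.1 = 12.3 DD/day.
Total K = 167 + 132 + 149 = 448 DD.
Total duration = 448 / 12.3 = 36.423 ≈ 36.4 days.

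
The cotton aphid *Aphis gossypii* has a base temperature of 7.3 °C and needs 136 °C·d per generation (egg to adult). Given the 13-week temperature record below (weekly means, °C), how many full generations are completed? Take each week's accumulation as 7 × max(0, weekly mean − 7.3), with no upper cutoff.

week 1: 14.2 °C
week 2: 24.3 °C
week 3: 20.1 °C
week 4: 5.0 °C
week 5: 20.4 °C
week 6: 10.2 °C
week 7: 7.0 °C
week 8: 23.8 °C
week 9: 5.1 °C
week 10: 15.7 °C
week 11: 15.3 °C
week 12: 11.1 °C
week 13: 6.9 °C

4 generations

Weekly DD (7 × max(0, T̄ − 7.3)): 48.3, 119.0, 89.6, 0.0, 91.7, 20.3, 0.0, 115.5, 0.0, 58.8, 56.0, 26.6, 0.0.
Season total = 625.8 DD.
Complete generations = ⌊625.8 / 136⌋ = 4.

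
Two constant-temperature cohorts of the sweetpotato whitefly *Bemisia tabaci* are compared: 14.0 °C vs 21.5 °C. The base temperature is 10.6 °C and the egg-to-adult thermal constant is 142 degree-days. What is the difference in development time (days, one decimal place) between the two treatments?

28.7 days

At 14.0 °C: 142 / (14.0 − 10.6) = 142 / 3.4 = 41.765 d.
At 21.5 °C: 142 / (21.5 − 10.6) = 142 / 10.9 = 13.028 d.
Difference = |41.765 − 13.028| = 28.737 ≈ 28.7 days.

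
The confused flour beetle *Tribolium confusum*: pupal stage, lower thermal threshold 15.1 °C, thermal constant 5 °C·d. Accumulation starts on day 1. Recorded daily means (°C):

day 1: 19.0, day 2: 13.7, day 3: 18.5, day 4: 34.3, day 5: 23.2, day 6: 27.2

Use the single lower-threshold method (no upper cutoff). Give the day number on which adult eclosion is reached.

Daily DD above 15.1 °C: 3.9, 0.0, 3.4, 19.2, 8.1, 12.1.
Cumulative: 3.9, 3.9, 7.3, 26.5, 34.6, 46.7.
The total first reaches 5 DD on day 3.

day 3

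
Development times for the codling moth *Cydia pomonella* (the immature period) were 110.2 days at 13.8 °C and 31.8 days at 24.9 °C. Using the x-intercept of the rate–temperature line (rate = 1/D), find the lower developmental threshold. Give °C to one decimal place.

Equal thermal constants: D₁(T₁ − T_b) = D₂(T₂ − T_b).
110.2·(13.8 − T_b) = 31.8·(24.9 − T_b)
T_b = (110.2·13.8 − 31.8·24.9) / (110.2 − 31.8) = 728.94 / 78.4 = 9.298 °C ≈ 9.3 °C.

9.3 °C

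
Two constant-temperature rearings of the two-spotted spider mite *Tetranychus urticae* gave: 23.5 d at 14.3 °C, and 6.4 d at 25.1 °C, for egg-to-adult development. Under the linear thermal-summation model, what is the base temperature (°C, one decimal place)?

Under the model K = D·(T − T_b), so D₁·(T₁ − T_b) = D₂·(T₂ − T_b).
23.5·(14.3 − T_b) = 6.4·(25.1 − T_b)
T_b = (23.5·14.3 − 6.4·25.1) / (23.5 − 6.4) = 175.41 / 17.1 = 10.258 °C ≈ 10.3 °C.

10.3 °C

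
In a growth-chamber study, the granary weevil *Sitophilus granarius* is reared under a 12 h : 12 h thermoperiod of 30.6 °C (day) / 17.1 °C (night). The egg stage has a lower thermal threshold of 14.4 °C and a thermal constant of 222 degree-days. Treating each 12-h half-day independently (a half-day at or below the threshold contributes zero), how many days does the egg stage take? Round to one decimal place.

23.5 days

Day half: max(0, 30.6 − 14.4) × 0.5 = 16.2 × 0.5 = 8.10 DD.
Night half: max(0, 17.1 − 14.4) × 0.5 = 2.7 × 0.5 = 1.35 DD.
Per 24 h: 9.45 DD/day.
Duration = 222 / 9.45 = 23.492 ≈ 23.5 days.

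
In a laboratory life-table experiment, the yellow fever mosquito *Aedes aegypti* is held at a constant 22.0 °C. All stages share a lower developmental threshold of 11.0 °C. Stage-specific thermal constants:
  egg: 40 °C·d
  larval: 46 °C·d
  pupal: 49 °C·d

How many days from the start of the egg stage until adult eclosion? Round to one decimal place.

Daily accumulation at 22.0 °C = 22.0 − 11.0 = 11.0 DD/day.
Total K = 40 + 46 + 49 = 135 DD.
Total duration = 135 / 11.0 = 12.273 ≈ 12.3 days.

12.3 days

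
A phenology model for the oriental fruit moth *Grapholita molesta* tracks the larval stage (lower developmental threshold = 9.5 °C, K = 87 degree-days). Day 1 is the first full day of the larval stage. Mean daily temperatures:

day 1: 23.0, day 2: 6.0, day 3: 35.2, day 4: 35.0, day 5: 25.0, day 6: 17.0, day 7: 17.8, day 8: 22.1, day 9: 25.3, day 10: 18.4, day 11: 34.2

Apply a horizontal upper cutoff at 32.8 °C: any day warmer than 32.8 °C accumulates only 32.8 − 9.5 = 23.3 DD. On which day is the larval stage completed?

day 7

Daily DD above 9.5 °C (capped at 23.3): 13.5, 0.0, 23.3, 23.3, 15.5, 7.5, 8.3, 12.6, 15.8, 8.9, 23.3.
Cumulative: 13.5, 13.5, 36.8, 60.1, 75.6, 83.1, 91.4, 104.0, 119.8, 128.7, 152.0.
The total first reaches 87 DD on day 7.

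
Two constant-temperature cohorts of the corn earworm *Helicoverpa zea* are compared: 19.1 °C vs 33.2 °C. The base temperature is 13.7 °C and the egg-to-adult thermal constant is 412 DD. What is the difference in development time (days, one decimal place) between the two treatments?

At 19.1 °C: 412 / (19.1 − 13.7) = 412 / 5.4 = 76.296 d.
At 33.2 °C: 412 / (33.2 − 13.7) = 412 / 19.5 = 21.128 d.
Difference = |76.296 − 21.128| = 55.168 ≈ 55.2 days.

55.2 days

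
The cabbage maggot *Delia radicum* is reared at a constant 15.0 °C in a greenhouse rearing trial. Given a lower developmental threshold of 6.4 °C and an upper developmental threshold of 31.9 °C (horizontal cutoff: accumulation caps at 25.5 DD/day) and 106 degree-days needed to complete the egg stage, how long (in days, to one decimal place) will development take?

12.3 days

Daily accumulation = 15.0 − 6.4 = 8.6 DD/day.
Duration = 106 / 8.6 = 12.326 ≈ 12.3 days.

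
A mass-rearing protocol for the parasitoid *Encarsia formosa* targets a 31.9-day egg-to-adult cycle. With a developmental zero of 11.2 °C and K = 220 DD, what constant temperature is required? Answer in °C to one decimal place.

18.1 °C

Required daily accumulation = 220 / 31.9 = 6.897 DD/day.
T = T_base + 6.897 = 11.2 + 6.897 = 18.097 ≈ 18.1 °C.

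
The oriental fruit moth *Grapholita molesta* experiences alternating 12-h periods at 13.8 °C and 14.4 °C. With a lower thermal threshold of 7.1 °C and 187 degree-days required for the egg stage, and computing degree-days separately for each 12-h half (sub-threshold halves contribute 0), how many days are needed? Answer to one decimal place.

26.7 days

Day half: max(0, 13.8 − 7.1) × 0.5 = 6.7 × 0.5 = 3.35 DD.
Night half: max(0, 14.4 − 7.1) × 0.5 = 7.3 × 0.5 = 3.65 DD.
Per 24 h: 7.00 DD/day.
Duration = 187 / 7.00 = 26.714 ≈ 26.7 days.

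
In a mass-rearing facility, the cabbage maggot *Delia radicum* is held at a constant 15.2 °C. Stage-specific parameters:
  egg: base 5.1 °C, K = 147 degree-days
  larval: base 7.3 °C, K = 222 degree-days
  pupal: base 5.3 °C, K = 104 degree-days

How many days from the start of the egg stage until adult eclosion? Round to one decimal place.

egg: 147 / (15.2 − 5.1) = 147 / 10.1 = 14.554 d.
larval: 222 / (15.2 − 7.3) = 222 / 7.9 = 28.101 d.
pupal: 104 / (15.2 − 5.3) = 104 / 9.9 = 10.505 d.
Sum = 53.161 ≈ 53.2 days.

53.2 days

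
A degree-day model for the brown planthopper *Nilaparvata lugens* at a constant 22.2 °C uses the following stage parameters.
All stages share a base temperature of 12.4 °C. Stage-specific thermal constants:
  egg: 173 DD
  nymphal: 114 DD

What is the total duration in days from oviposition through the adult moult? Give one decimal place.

Daily accumulation at 22.2 °C = 22.2 − 12.4 = 9.8 DD/day.
Total K = 173 + 114 = 287 DD.
Total duration = 287 / 9.8 = 29.286 ≈ 29.3 days.

29.3 days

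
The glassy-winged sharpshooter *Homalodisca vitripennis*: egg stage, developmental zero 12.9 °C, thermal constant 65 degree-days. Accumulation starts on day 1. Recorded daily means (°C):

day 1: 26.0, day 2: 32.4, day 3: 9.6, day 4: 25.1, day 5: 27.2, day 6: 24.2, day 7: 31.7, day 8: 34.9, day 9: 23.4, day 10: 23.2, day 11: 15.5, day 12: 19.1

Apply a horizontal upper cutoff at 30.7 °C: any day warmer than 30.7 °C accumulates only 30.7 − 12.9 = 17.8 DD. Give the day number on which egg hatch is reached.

day 6

Daily DD above 12.9 °C (capped at 17.8): 13.1, 17.8, 0.0, 12.2, 14.3, 11.3, 17.8, 17.8, 10.5, 10.3, 2.6, 6.2.
Cumulative: 13.1, 30.9, 30.9, 43.1, 57.4, 68.7, 86.5, 104.3, 114.8, 125.1, 127.7, 133.9.
The total first reaches 65 DD on day 6.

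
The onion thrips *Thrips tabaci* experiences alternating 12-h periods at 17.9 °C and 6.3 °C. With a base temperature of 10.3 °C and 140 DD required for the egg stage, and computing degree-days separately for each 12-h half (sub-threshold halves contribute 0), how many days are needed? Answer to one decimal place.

Day half: max(0, 17.9 − 10.3) × 0.5 = 7.6 × 0.5 = 3.80 DD.
Night half: max(0, 6.3 − 10.3) × 0.5 = 0.0 × 0.5 = 0.00 DD.
Per 24 h: 3.80 DD/day.
Duration = 140 / 3.80 = 36.842 ≈ 36.8 days.

36.8 days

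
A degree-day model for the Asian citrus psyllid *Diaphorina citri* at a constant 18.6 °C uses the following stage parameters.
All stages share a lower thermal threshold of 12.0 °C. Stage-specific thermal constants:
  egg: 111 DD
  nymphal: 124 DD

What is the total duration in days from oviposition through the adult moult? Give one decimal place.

35.6 days

Daily accumulation at 18.6 °C = 18.6 − 12.0 = 6.6 DD/day.
Total K = 111 + 124 = 235 DD.
Total duration = 235 / 6.6 = 35.606 ≈ 35.6 days.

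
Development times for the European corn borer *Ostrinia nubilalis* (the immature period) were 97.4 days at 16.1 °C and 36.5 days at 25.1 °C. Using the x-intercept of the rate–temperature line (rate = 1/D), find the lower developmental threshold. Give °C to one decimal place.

Equal thermal constants: D₁(T₁ − T_b) = D₂(T₂ − T_b).
97.4·(16.1 − T_b) = 36.5·(25.1 − T_b)
T_b = (97.4·16.1 − 36.5·25.1) / (97.4 − 36.5) = 651.99 / 60.9 = 10.706 °C ≈ 10.7 °C.

10.7 °C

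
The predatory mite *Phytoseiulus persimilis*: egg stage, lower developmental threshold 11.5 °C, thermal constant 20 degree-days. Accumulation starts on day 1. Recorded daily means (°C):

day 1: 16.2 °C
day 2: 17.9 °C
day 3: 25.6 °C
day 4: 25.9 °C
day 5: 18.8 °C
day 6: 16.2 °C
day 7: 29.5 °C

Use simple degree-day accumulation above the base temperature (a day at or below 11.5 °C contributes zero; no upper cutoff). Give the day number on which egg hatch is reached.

Daily DD above 11.5 °C: 4.7, 6.4, 14.1, 14.4, 7.3, 4.7, 18.0.
Cumulative: 4.7, 11.1, 25.2, 39.6, 46.9, 51.6, 69.6.
The total first reaches 20 DD on day 3.

day 3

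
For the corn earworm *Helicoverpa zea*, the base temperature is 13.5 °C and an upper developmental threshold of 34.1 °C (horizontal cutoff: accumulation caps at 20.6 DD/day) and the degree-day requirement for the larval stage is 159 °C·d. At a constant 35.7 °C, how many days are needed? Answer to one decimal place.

7.7 days

Temperature 35.7 °C exceeds the upper threshold, so daily accumulation caps at 34.1 − 13.5 = 20.6 DD/day.
Duration = 159 / 20.6 = 7.718 ≈ 7.7 days.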